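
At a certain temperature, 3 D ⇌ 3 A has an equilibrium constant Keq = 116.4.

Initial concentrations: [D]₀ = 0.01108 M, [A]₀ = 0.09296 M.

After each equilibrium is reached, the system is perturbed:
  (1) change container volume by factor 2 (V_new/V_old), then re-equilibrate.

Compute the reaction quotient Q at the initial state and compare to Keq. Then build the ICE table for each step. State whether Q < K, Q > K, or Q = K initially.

Q₀ = 590.6 vs Keq = 116.4 ⇒ Q>K, reverse
Step 1:
                  D         A
  I         0.01108   0.09296
  C        0.006606 -0.006606
  E         0.01769   0.08635
  solve Keq expr → x = -0.002202; check Q = 116.4
Then change container volume by factor 2 (V_new/V_old).
Step 2:
                  D         A
  I        0.008843   0.04318
  C               0         0
  E        0.008843   0.04318
  solve Keq expr → x = 0; check Q = 116.4

Q₀ = 590.6; Q > K (proceeds reverse)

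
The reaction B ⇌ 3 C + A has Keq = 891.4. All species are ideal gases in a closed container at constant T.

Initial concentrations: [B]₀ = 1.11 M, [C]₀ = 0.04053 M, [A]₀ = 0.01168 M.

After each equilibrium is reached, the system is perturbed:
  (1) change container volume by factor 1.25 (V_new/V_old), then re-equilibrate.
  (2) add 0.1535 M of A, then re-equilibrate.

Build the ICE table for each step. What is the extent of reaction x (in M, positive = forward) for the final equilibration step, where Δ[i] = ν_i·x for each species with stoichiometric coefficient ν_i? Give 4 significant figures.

x = -0.002905 M

Q₀ = 7.0057e-07 vs Keq = 891.4 ⇒ Q<K, forward
Step 1:
                    B           C           A
  I              1.11     0.04053     0.01168
  C            -1.069       3.206       1.069
  E           0.04145       3.246        1.08
  solve Keq expr → x = 1.069; check Q = 891.4
Then change container volume by factor 1.25 (V_new/V_old).
Step 2:
                    B           C           A
  I           0.03316       2.597      0.8642
  C          -0.01498     0.04493     0.01498
  E           0.01819       2.642      0.8792
  solve Keq expr → x = 0.01498; check Q = 891.4
Then add 0.1535 M of A.
Step 3:
                    B           C           A
  I           0.01819       2.642       1.033
  C          0.002905   -0.008715   -0.002905
  E           0.02109       2.633        1.03
  solve Keq expr → x = -0.002905; check Q = 891.4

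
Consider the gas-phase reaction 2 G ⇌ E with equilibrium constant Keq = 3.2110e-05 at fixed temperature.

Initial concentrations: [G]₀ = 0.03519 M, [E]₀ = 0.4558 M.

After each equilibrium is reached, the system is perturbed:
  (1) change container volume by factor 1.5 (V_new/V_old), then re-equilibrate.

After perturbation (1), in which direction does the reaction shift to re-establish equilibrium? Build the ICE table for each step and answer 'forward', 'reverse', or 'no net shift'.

Direction: reverse

Q₀ = 368.1 vs Keq = 3.2110e-05 ⇒ Q>K, reverse
Step 1:
                  G         E
  init      0.03519    0.4558
  Δ          0.9115   -0.4558
  eq         0.9467 2.8780e-05
  solve Keq expr → x = -0.4558; check Q = 3.2110e-05
Then change container volume by factor 1.5 (V_new/V_old).
Step 2:
                  G         E
  init       0.6312 1.9187e-05
  Δ       1.2790e-05 -6.3951e-06
  eq         0.6312 1.2792e-05
  solve Keq expr → x = -6.3951e-06; check Q = 3.2110e-05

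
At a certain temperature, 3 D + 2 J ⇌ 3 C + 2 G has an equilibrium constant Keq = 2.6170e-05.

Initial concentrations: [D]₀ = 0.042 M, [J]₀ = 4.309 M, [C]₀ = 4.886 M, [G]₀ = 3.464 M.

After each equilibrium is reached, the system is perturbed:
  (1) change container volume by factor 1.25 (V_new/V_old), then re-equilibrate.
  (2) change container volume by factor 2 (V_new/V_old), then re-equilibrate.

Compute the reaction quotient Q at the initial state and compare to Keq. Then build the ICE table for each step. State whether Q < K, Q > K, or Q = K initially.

Q₀ = 1.0175e+06; Q > K (proceeds reverse)

Q₀ = 1.0175e+06 vs Keq = 2.6170e-05 ⇒ Q>K, reverse
Step 1:
                  D         J         C         G
  I           0.042     4.309     4.886     3.464
  C           4.246     2.831    -4.246    -2.831
  E           4.288      7.14      0.64    0.6334
  solve Keq expr → x = -1.415; check Q = 2.6170e-05
Then change container volume by factor 1.25 (V_new/V_old).
Step 2:
                  D         J         C         G
  I            3.43     5.712     0.512    0.5067
  C               0         0         0         0
  E            3.43     5.712     0.512    0.5067
  solve Keq expr → x = 0; check Q = 2.6170e-05
Then change container volume by factor 2 (V_new/V_old).
Step 3:
                  D         J         C         G
  I           1.715     2.856     0.256    0.2533
  C               0         0         0         0
  E           1.715     2.856     0.256    0.2533
  solve Keq expr → x = 0; check Q = 2.6170e-05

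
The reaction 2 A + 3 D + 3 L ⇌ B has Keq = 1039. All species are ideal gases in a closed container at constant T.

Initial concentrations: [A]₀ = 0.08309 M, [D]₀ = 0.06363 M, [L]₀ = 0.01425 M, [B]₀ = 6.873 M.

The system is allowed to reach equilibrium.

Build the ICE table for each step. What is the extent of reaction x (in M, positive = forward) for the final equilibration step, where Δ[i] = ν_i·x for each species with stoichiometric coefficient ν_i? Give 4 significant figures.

Q₀ = 1.3354e+12 vs Keq = 1039 ⇒ Q>K, reverse
Step 1:
                   A          D          L          B
  I          0.08309    0.06363    0.01425      6.873
  C           0.3535     0.5302     0.5302    -0.1767
  E           0.4366     0.5939     0.5445      6.696
  solve Keq expr → x = -0.1767; check Q = 1039

x = -0.1767 M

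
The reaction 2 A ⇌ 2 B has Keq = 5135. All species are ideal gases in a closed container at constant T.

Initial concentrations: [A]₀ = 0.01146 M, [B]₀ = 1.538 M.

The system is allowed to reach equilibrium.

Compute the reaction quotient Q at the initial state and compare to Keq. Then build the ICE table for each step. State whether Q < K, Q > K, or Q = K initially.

Q₀ = 1.8011e+04; Q > K (proceeds reverse)

Q₀ = 1.8011e+04 vs Keq = 5135 ⇒ Q>K, reverse
Step 1:
                   A          B
  I          0.01146      1.538
  C         0.009865  -0.009865
  E          0.02133      1.528
  solve Keq expr → x = -0.004933; check Q = 5135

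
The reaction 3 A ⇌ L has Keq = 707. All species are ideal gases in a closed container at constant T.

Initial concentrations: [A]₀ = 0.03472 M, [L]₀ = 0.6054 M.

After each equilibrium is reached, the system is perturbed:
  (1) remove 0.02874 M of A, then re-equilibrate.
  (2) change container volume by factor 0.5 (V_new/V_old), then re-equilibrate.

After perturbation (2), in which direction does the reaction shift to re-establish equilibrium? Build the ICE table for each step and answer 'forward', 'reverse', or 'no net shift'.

Direction: forward

Q₀ = 1.4464e+04 vs Keq = 707 ⇒ Q>K, reverse
Step 1:
                    A           L
  init        0.03472      0.6054
  Δ            0.0592    -0.01973
  eq          0.09392      0.5857
  solve Keq expr → x = -0.01973; check Q = 707
Then remove 0.02874 M of A.
Step 2:
                    A           L
  init        0.06518      0.5857
  Δ           0.02823   -0.009411
  eq          0.09341      0.5763
  solve Keq expr → x = -0.009411; check Q = 707
Then change container volume by factor 0.5 (V_new/V_old).
Step 3:
                    A           L
  init         0.1868       1.153
  Δ          -0.06836     0.02279
  eq           0.1185       1.175
  solve Keq expr → x = 0.02279; check Q = 707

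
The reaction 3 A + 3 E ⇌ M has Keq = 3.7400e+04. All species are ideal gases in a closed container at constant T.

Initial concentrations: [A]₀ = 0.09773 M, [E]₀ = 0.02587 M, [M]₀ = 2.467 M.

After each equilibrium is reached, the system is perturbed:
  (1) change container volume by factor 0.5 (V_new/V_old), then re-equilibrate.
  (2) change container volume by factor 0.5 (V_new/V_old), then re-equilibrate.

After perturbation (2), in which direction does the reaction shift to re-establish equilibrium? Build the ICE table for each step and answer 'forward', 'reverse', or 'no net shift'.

Direction: forward

Q₀ = 1.5265e+08 vs Keq = 3.7400e+04 ⇒ Q>K, reverse
Step 1:
                   A          E          M
  I          0.09773    0.02587      2.467
  C           0.1418     0.1418   -0.04725
  E           0.2395     0.1676       2.42
  solve Keq expr → x = -0.04725; check Q = 3.7400e+04
Then change container volume by factor 0.5 (V_new/V_old).
Step 2:
                   A          E          M
  I            0.479     0.3353      4.839
  C          -0.1706    -0.1706    0.05687
  E           0.3084     0.1647      4.896
  solve Keq expr → x = 0.05687; check Q = 3.7400e+04
Then change container volume by factor 0.5 (V_new/V_old).
Step 3:
                   A          E          M
  I           0.6168     0.3293      9.793
  C          -0.1819    -0.1819    0.06063
  E           0.4349     0.1474      9.853
  solve Keq expr → x = 0.06063; check Q = 3.7400e+04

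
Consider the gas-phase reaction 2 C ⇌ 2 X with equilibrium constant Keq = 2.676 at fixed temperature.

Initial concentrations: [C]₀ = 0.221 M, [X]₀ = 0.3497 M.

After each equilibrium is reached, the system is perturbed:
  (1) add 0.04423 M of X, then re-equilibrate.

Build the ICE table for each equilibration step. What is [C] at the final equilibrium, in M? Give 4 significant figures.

Q₀ = 2.504 vs Keq = 2.676 ⇒ Q<K, forward
Step 1:
                    C           X
  init          0.221      0.3497
  Δ         -0.004485    0.004485
  eq           0.2165      0.3542
  solve Keq expr → x = 0.002243; check Q = 2.676
Then add 0.04423 M of X.
Step 2:
                    C           X
  init         0.2165      0.3984
  Δ           0.01678    -0.01678
  eq           0.2333      0.3816
  solve Keq expr → x = -0.00839; check Q = 2.676

[C]_eq = 0.2333 M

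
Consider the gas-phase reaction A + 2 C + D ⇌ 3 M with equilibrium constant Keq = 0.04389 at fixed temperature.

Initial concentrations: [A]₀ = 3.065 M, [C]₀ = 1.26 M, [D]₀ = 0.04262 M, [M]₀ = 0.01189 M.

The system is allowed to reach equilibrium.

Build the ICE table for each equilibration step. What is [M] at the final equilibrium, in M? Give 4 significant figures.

[M]_eq = 0.1153 M

Q₀ = 8.1051e-06 vs Keq = 0.04389 ⇒ Q<K, forward
Step 1:
                    A           C           D           M
  I             3.065        1.26     0.04262     0.01189
  C          -0.03449    -0.06897    -0.03449      0.1035
  E             3.031       1.191    0.008134      0.1153
  solve Keq expr → x = 0.03449; check Q = 0.04389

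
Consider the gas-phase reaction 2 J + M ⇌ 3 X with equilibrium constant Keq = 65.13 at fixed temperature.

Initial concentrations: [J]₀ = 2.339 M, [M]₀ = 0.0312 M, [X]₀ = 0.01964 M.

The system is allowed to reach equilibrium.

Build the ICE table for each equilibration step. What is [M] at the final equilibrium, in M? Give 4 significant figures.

Q₀ = 4.4382e-05 vs Keq = 65.13 ⇒ Q<K, forward
Step 1:
                    J           M           X
  I             2.339      0.0312     0.01964
  C          -0.06239     -0.0312     0.09359
  E             2.277  4.3002e-06      0.1132
  solve Keq expr → x = 0.0312; check Q = 65.13

[M]_eq = 4.3002e-06 M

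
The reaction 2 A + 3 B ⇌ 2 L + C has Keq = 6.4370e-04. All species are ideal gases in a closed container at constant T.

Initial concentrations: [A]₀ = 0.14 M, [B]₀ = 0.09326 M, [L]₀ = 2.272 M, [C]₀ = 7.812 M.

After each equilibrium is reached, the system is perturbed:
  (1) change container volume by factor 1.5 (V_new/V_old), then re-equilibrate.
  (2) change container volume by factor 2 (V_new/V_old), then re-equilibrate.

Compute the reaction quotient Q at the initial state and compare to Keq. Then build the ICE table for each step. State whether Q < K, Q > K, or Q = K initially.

Q₀ = 2.5365e+06 vs Keq = 6.4370e-04 ⇒ Q>K, reverse
Step 1:
                   A          B          L          C
  I             0.14    0.09326      2.272      7.812
  C            2.138      3.208     -2.138     -1.069
  E            2.278      3.301     0.1335      6.743
  solve Keq expr → x = -1.069; check Q = 6.4370e-04
Then change container volume by factor 1.5 (V_new/V_old).
Step 2:
                   A          B          L          C
  I            1.519      2.201    0.08901      4.495
  C          0.02686    0.04029   -0.02686   -0.01343
  E            1.546      2.241    0.06215      4.482
  solve Keq expr → x = -0.01343; check Q = 6.4370e-04
Then change container volume by factor 2 (V_new/V_old).
Step 3:
                   A          B          L          C
  I           0.7729       1.12    0.03107      2.241
  C          0.01474    0.02211   -0.01474  -0.007371
  E           0.7877      1.143    0.01633      2.233
  solve Keq expr → x = -0.007371; check Q = 6.4370e-04

Q₀ = 2.5365e+06; Q > K (proceeds reverse)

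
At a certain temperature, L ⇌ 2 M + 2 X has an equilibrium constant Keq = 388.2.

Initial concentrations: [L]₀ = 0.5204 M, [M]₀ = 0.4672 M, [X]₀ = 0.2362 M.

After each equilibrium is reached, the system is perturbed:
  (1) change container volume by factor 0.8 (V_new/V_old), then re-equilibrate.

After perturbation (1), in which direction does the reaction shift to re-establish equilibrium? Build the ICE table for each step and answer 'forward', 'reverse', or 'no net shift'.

Direction: reverse

Q₀ = 0.0234 vs Keq = 388.2 ⇒ Q<K, forward
Step 1:
                  L         M         X
  I          0.5204    0.4672    0.2362
  C         -0.5113     1.023     1.023
  E        0.009062      1.49     1.259
  solve Keq expr → x = 0.5113; check Q = 388.2
Then change container volume by factor 0.8 (V_new/V_old).
Step 2:
                  L         M         X
  I         0.01133     1.862     1.574
  C        0.009797  -0.01959  -0.01959
  E         0.02112     1.843     1.554
  solve Keq expr → x = -0.009797; check Q = 388.2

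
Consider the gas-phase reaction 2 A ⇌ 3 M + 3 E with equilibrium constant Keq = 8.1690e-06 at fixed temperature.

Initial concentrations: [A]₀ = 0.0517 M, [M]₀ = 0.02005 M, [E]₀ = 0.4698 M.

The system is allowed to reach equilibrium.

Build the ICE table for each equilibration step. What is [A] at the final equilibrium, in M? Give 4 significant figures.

Q₀ = 3.1268e-04 vs Keq = 8.1690e-06 ⇒ Q>K, reverse
Step 1:
                  A         M         E
  Initial    0.0517   0.02005    0.4698
  Change   0.008833  -0.01325  -0.01325
  Equil     0.06053  0.006801    0.4566
  solve Keq expr → x = -0.004416; check Q = 8.1690e-06

[A]_eq = 0.06053 M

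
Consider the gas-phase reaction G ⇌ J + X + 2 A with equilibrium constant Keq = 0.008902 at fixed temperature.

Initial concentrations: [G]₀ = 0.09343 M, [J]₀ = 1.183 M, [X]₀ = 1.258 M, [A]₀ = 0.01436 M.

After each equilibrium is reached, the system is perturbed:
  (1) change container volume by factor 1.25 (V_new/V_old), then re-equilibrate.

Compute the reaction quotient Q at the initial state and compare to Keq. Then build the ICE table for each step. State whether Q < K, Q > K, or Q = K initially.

Q₀ = 0.003285 vs Keq = 0.008902 ⇒ Q<K, forward
Step 1:
                  G         J         X         A
  Initial   0.09343     1.183     1.258   0.01436
  Change  -0.004323  0.004323  0.004323  0.008645
  Equil     0.08911     1.187     1.262   0.02301
  solve Keq expr → x = 0.004323; check Q = 0.008902
Then change container volume by factor 1.25 (V_new/V_old).
Step 2:
                  G         J         X         A
  Initial   0.07129    0.9499      1.01    0.0184
  Change  -0.003313  0.003313  0.003313  0.006627
  Equil     0.06797    0.9532     1.013   0.02503
  solve Keq expr → x = 0.003313; check Q = 0.008902

Q₀ = 0.003285; Q < K (proceeds forward)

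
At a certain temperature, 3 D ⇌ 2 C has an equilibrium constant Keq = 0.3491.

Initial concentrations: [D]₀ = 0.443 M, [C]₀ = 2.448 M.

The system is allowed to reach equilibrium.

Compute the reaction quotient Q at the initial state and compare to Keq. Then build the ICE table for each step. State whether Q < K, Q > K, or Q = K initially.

Q₀ = 68.93 vs Keq = 0.3491 ⇒ Q>K, reverse
Step 1:
                    D           C
  init          0.443       2.448
  Δ             1.419     -0.9463
  eq            1.862       1.502
  solve Keq expr → x = -0.4731; check Q = 0.3491

Q₀ = 68.93; Q > K (proceeds reverse)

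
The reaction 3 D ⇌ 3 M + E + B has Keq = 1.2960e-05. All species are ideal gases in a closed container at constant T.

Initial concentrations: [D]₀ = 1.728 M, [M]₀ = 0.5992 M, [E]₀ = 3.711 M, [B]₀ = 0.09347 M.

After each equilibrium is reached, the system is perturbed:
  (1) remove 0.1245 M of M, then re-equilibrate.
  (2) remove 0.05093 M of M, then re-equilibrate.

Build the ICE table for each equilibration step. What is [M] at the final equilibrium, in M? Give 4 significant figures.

[M]_eq = 0.1629 M

Q₀ = 0.01446 vs Keq = 1.2960e-05 ⇒ Q>K, reverse
Step 1:
                  D         M         E         B
  init        1.728    0.5992     3.711   0.09347
  Δ          0.2778   -0.2778   -0.0926   -0.0926
  eq          2.006    0.3214     3.618 8.7057e-04
  solve Keq expr → x = -0.0926; check Q = 1.2960e-05
Then remove 0.1245 M of M.
Step 2:
                  D         M         E         B
  init        2.006    0.1969     3.618 8.7057e-04
  Δ       -0.007432  0.007432  0.002477  0.002477
  eq          1.998    0.2043     3.621  0.003348
  solve Keq expr → x = 0.002477; check Q = 1.2960e-05
Then remove 0.05093 M of M.
Step 3:
                  D         M         E         B
  init        1.998    0.1534     3.621  0.003348
  Δ       -0.009485  0.009485  0.003162  0.003162
  eq          1.989    0.1629     3.624   0.00651
  solve Keq expr → x = 0.003162; check Q = 1.2960e-05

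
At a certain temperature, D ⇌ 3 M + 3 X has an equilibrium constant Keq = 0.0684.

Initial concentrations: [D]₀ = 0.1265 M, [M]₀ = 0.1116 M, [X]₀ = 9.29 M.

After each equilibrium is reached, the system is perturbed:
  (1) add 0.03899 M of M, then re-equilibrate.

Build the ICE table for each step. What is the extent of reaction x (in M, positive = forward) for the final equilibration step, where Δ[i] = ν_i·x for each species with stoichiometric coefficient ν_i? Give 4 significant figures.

Q₀ = 8.809 vs Keq = 0.0684 ⇒ Q>K, reverse
Step 1:
                   D          M          X
  init        0.1265     0.1116       9.29
  Δ          0.02923   -0.08769   -0.08769
  eq          0.1557    0.02391      9.202
  solve Keq expr → x = -0.02923; check Q = 0.0684
Then add 0.03899 M of M.
Step 2:
                   D          M          X
  init        0.1557     0.0629      9.202
  Δ          0.01275   -0.03825   -0.03825
  eq          0.1685    0.02465      9.164
  solve Keq expr → x = -0.01275; check Q = 0.0684

x = -0.01275 M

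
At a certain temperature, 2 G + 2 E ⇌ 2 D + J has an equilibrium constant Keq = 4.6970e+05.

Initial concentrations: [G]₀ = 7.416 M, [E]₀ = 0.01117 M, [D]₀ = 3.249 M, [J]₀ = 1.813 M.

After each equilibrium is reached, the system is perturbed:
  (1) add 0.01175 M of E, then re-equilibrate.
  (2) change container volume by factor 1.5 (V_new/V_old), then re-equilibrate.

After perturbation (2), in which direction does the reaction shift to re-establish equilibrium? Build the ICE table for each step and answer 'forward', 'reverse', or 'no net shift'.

Direction: reverse

Q₀ = 2789 vs Keq = 4.6970e+05 ⇒ Q<K, forward
Step 1:
                  G         E         D         J
  I           7.416   0.01117     3.249     1.813
  C         -0.0103   -0.0103    0.0103  0.005152
  E           7.406 8.6589e-04     3.259     1.818
  solve Keq expr → x = 0.005152; check Q = 4.6970e+05
Then add 0.01175 M of E.
Step 2:
                  G         E         D         J
  I           7.406   0.01262     3.259     1.818
  C        -0.01174  -0.01174   0.01174  0.005872
  E           7.394 8.7180e-04     3.271     1.824
  solve Keq expr → x = 0.005872; check Q = 4.6970e+05
Then change container volume by factor 1.5 (V_new/V_old).
Step 3:
                  G         E         D         J
  I           4.929 5.8120e-04     2.181     1.216
  C       1.3054e-04 1.3054e-04 -1.3054e-04 -6.5270e-05
  E           4.929 7.1174e-04     2.181     1.216
  solve Keq expr → x = -6.5270e-05; check Q = 4.6970e+05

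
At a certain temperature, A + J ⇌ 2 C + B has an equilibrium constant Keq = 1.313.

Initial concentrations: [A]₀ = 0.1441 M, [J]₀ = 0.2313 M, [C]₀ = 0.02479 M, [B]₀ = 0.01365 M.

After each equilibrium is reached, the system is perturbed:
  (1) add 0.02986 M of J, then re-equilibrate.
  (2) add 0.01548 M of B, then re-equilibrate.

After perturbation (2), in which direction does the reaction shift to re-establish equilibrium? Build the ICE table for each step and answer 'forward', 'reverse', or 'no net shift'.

Q₀ = 2.5168e-04 vs Keq = 1.313 ⇒ Q<K, forward
Step 1:
                   A          J          C          B
  Initial     0.1441     0.2313    0.02479    0.01365
  Change     -0.1049    -0.1049     0.2097     0.1049
  Equil      0.03925     0.1264     0.2345     0.1185
  solve Keq expr → x = 0.1049; check Q = 1.313
Then add 0.02986 M of J.
Step 2:
                   A          J          C          B
  Initial    0.03925     0.1563     0.2345     0.1185
  Change   -0.003635  -0.003635    0.00727   0.003635
  Equil      0.03561     0.1527     0.2418     0.1221
  solve Keq expr → x = 0.003635; check Q = 1.313
Then add 0.01548 M of B.
Step 3:
                   A          J          C          B
  Initial    0.03561     0.1527     0.2418     0.1376
  Change    0.002064   0.002064  -0.004128  -0.002064
  Equil      0.03768     0.1547     0.2376     0.1356
  solve Keq expr → x = -0.002064; check Q = 1.313

Direction: reverse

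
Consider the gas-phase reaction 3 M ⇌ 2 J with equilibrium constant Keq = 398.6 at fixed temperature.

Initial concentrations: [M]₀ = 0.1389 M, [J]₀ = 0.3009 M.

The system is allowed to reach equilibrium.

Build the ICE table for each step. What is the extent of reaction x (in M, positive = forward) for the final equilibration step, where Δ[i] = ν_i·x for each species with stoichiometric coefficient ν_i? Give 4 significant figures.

x = 0.02386 M

Q₀ = 33.79 vs Keq = 398.6 ⇒ Q<K, forward
Step 1:
                   M          J
  init        0.1389     0.3009
  Δ         -0.07159    0.04773
  eq         0.06731     0.3486
  solve Keq expr → x = 0.02386; check Q = 398.6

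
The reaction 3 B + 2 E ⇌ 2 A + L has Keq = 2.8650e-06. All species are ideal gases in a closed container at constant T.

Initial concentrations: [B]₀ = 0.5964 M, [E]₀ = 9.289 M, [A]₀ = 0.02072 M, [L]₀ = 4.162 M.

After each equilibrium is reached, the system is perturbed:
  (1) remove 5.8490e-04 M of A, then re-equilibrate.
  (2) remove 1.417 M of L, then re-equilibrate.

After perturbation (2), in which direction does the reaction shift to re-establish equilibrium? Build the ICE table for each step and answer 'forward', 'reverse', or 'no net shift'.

Direction: forward

Q₀ = 9.7618e-05 vs Keq = 2.8650e-06 ⇒ Q>K, reverse
Step 1:
                    B           E           A           L
  Initial      0.5964       9.289     0.02072       4.162
  Change       0.0254     0.01693    -0.01693   -0.008465
  Equil        0.6218       9.306     0.00379       4.154
  solve Keq expr → x = -0.008465; check Q = 2.8650e-06
Then remove 5.8490e-04 M of A.
Step 2:
                    B           E           A           L
  Initial      0.6218       9.306    0.003205       4.154
  Change  -8.6495e-04 -5.7663e-04  5.7663e-04  2.8832e-04
  Equil        0.6209       9.305    0.003781       4.154
  solve Keq expr → x = 2.8832e-04; check Q = 2.8650e-06
Then remove 1.417 M of L.
Step 3:
                    B           E           A           L
  Initial      0.6209       9.305    0.003781       2.737
  Change    -0.001293 -8.6181e-04  8.6181e-04  4.3090e-04
  Equil        0.6196       9.304    0.004643       2.737
  solve Keq expr → x = 4.3090e-04; check Q = 2.8650e-06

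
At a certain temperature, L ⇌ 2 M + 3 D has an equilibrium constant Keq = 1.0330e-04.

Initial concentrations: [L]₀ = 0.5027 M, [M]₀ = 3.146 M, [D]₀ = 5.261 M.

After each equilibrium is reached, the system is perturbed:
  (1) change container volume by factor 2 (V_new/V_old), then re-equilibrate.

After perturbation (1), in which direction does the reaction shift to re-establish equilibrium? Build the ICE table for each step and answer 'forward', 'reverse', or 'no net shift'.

Q₀ = 2867 vs Keq = 1.0330e-04 ⇒ Q>K, reverse
Step 1:
                  L         M         D
  I          0.5027     3.146     5.261
  C           1.557    -3.114    -4.671
  E            2.06   0.03217    0.5902
  solve Keq expr → x = -1.557; check Q = 1.0330e-04
Then change container volume by factor 2 (V_new/V_old).
Step 2:
                  L         M         D
  I            1.03   0.01608    0.2951
  C        -0.01706   0.03411   0.05117
  E           1.013   0.05019    0.3463
  solve Keq expr → x = 0.01706; check Q = 1.0330e-04

Direction: forward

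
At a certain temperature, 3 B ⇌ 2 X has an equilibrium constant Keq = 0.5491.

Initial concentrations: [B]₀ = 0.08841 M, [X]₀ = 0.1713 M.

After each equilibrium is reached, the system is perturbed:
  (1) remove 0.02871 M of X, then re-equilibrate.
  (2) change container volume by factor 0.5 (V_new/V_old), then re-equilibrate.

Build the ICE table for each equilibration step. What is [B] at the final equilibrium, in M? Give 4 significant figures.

Q₀ = 42.46 vs Keq = 0.5491 ⇒ Q>K, reverse
Step 1:
                   B          X
  init       0.08841     0.1713
  Δ           0.1376    -0.0917
  eq           0.226     0.0796
  solve Keq expr → x = -0.04585; check Q = 0.5491
Then remove 0.02871 M of X.
Step 2:
                   B          X
  init         0.226    0.05089
  Δ         -0.02432    0.01621
  eq          0.2016     0.0671
  solve Keq expr → x = 0.008106; check Q = 0.5491
Then change container volume by factor 0.5 (V_new/V_old).
Step 3:
                   B          X
  init        0.4033     0.1342
  Δ         -0.04105    0.02736
  eq          0.3622     0.1616
  solve Keq expr → x = 0.01368; check Q = 0.5491

[B]_eq = 0.3622 M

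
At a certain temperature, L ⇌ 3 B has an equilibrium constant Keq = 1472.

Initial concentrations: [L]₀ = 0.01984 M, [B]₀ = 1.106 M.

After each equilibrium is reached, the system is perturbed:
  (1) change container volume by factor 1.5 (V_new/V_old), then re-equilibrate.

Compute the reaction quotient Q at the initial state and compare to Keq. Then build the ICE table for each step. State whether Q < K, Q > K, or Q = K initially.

Q₀ = 68.19 vs Keq = 1472 ⇒ Q<K, forward
Step 1:
                  L         B
  Initial   0.01984     1.106
  Change   -0.01877   0.05632
  Equil    0.001067     1.162
  solve Keq expr → x = 0.01877; check Q = 1472
Then change container volume by factor 1.5 (V_new/V_old).
Step 2:
                  L         B
  Initial 7.1118e-04    0.7749
  Change  -3.9365e-04  0.001181
  Equil   3.1753e-04    0.7761
  solve Keq expr → x = 3.9365e-04; check Q = 1472

Q₀ = 68.19; Q < K (proceeds forward)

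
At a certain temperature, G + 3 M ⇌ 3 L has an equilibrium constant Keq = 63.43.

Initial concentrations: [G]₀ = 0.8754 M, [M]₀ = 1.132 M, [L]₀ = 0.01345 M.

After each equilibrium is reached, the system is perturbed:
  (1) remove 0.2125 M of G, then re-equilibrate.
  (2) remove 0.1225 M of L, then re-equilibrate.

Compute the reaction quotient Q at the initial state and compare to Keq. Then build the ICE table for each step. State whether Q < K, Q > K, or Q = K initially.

Q₀ = 1.9161e-06; Q < K (proceeds forward)

Q₀ = 1.9161e-06 vs Keq = 63.43 ⇒ Q<K, forward
Step 1:
                   G          M          L
  Initial     0.8754      1.132    0.01345
  Change     -0.2893    -0.8679     0.8679
  Equil       0.5861     0.2641     0.8814
  solve Keq expr → x = 0.2893; check Q = 63.43
Then remove 0.2125 M of G.
Step 2:
                   G          M          L
  Initial     0.3736     0.2641     0.8814
  Change    0.009936    0.02981   -0.02981
  Equil       0.3835     0.2939     0.8516
  solve Keq expr → x = -0.009936; check Q = 63.43
Then remove 0.1225 M of L.
Step 3:
                   G          M          L
  Initial     0.3835     0.2939     0.7291
  Change   -0.009908   -0.02972    0.02972
  Equil       0.3736     0.2642     0.7588
  solve Keq expr → x = 0.009908; check Q = 63.43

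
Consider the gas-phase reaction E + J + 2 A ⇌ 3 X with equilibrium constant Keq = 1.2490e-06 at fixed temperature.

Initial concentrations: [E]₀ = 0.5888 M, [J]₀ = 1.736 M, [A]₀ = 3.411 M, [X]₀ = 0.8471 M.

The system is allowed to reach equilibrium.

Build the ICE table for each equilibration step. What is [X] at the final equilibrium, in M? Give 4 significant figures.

[X]_eq = 0.03231 M

Q₀ = 0.05111 vs Keq = 1.2490e-06 ⇒ Q>K, reverse
Step 1:
                  E         J         A         X
  I          0.5888     1.736     3.411    0.8471
  C          0.2716    0.2716    0.5432   -0.8148
  E          0.8604     2.008     3.954   0.03231
  solve Keq expr → x = -0.2716; check Q = 1.2490e-06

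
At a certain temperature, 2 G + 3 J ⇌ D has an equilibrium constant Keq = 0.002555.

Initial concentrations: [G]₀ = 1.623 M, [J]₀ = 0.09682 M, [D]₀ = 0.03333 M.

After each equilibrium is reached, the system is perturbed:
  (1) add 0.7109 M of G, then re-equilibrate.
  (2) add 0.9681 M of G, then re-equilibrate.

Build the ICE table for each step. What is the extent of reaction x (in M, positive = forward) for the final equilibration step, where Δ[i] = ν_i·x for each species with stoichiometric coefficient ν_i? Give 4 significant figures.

Q₀ = 13.94 vs Keq = 0.002555 ⇒ Q>K, reverse
Step 1:
                    G           J           D
  I             1.623     0.09682     0.03333
  C           0.06655     0.09982    -0.03327
  E              1.69      0.1966  5.5459e-05
  solve Keq expr → x = -0.03327; check Q = 0.002555
Then add 0.7109 M of G.
Step 2:
                    G           J           D
  I               2.4      0.1966  5.5459e-05
  C       -1.1238e-04 -1.6857e-04  5.6191e-05
  E               2.4      0.1965  1.1165e-04
  solve Keq expr → x = 5.6191e-05; check Q = 0.002555
Then add 0.9681 M of G.
Step 3:
                    G           J           D
  I             3.368      0.1965  1.1165e-04
  C       -2.1423e-04 -3.2135e-04  1.0712e-04
  E             3.368      0.1962  2.1877e-04
  solve Keq expr → x = 1.0712e-04; check Q = 0.002555

x = 1.0712e-04 M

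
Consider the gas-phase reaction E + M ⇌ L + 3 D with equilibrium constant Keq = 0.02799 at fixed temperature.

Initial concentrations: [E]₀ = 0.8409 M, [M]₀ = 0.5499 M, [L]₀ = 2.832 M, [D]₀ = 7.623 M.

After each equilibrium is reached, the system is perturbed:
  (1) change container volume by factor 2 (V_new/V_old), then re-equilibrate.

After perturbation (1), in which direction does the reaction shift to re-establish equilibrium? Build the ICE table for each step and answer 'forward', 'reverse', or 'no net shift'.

Direction: forward

Q₀ = 2713 vs Keq = 0.02799 ⇒ Q>K, reverse
Step 1:
                    E           M           L           D
  init         0.8409      0.5499       2.832       7.623
  Δ             2.285       2.285      -2.285      -6.855
  eq            3.126       2.835      0.5471      0.7682
  solve Keq expr → x = -2.285; check Q = 0.02799
Then change container volume by factor 2 (V_new/V_old).
Step 2:
                    E           M           L           D
  init          1.563       1.417      0.2735      0.3841
  Δ          -0.05768    -0.05768     0.05768      0.1731
  eq            1.505        1.36      0.3312      0.5572
  solve Keq expr → x = 0.05768; check Q = 0.02799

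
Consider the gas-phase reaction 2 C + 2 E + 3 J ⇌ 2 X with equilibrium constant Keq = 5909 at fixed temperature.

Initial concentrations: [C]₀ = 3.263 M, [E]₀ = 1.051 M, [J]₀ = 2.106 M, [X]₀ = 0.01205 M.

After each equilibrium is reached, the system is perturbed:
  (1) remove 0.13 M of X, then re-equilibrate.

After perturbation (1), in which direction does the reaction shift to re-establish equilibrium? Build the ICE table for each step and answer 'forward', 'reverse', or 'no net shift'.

Q₀ = 1.3218e-06 vs Keq = 5909 ⇒ Q<K, forward
Step 1:
                   C          E          J          X
  init         3.263      1.051      2.106    0.01205
  Δ           -1.036     -1.036     -1.554      1.036
  eq           2.227    0.01493     0.5519      1.048
  solve Keq expr → x = 0.518; check Q = 5909
Then remove 0.13 M of X.
Step 2:
                   C          E          J          X
  init         2.227    0.01493     0.5519     0.9181
  Δ        -0.001725  -0.001725  -0.002587   0.001725
  eq           2.225    0.01321     0.5493     0.9198
  solve Keq expr → x = 8.6235e-04; check Q = 5909

Direction: forward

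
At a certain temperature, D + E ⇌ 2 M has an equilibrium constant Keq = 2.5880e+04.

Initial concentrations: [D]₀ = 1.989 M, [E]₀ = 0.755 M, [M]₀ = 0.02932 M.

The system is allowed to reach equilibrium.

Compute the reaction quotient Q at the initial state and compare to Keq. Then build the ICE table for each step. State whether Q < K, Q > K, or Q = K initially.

Q₀ = 5.7246e-04 vs Keq = 2.5880e+04 ⇒ Q<K, forward
Step 1:
                   D          E          M
  Initial      1.989      0.755    0.02932
  Change     -0.7549    -0.7549       1.51
  Equil        1.234 7.4177e-05      1.539
  solve Keq expr → x = 0.7549; check Q = 2.5880e+04

Q₀ = 5.7246e-04; Q < K (proceeds forward)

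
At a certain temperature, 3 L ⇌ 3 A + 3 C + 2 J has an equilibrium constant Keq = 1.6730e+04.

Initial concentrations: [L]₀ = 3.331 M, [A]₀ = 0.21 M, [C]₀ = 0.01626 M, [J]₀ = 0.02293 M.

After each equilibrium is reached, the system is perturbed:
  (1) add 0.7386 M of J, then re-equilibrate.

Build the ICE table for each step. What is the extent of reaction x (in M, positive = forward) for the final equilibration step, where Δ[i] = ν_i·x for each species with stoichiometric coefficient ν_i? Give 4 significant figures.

x = -0.02735 M

Q₀ = 5.6637e-13 vs Keq = 1.6730e+04 ⇒ Q<K, forward
Step 1:
                  L         A         C         J
  I           3.331      0.21   0.01626   0.02293
  C          -2.817     2.817     2.817     1.878
  E          0.5144     3.027     2.833     1.901
  solve Keq expr → x = 0.9389; check Q = 1.6730e+04
Then add 0.7386 M of J.
Step 2:
                  L         A         C         J
  I          0.5144     3.027     2.833     2.639
  C         0.08206  -0.08206  -0.08206  -0.05471
  E          0.5964     2.945     2.751     2.585
  solve Keq expr → x = -0.02735; check Q = 1.6730e+04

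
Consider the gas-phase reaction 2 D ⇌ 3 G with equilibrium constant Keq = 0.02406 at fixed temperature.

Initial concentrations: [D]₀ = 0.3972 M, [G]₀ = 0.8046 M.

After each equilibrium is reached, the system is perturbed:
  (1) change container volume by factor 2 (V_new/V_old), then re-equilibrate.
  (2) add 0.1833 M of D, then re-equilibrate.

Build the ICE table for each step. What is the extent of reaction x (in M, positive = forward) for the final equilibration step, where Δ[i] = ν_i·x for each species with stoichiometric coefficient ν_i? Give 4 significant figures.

x = 0.0132 M

Q₀ = 3.302 vs Keq = 0.02406 ⇒ Q>K, reverse
Step 1:
                  D         G
  init       0.3972    0.8046
  Δ          0.3745   -0.5617
  eq         0.7717    0.2429
  solve Keq expr → x = -0.1872; check Q = 0.02406
Then change container volume by factor 2 (V_new/V_old).
Step 2:
                  D         G
  init       0.3858    0.1214
  Δ        -0.01787    0.0268
  eq          0.368    0.1482
  solve Keq expr → x = 0.008935; check Q = 0.02406
Then add 0.1833 M of D.
Step 3:
                  D         G
  init       0.5513    0.1482
  Δ         -0.0264    0.0396
  eq         0.5249    0.1878
  solve Keq expr → x = 0.0132; check Q = 0.02406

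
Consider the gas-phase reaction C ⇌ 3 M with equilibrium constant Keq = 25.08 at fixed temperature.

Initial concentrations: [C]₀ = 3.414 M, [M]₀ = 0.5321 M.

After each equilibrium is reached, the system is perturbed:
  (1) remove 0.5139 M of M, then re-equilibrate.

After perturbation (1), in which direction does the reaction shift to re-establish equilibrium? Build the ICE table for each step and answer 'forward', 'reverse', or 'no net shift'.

Q₀ = 0.04413 vs Keq = 25.08 ⇒ Q<K, forward
Step 1:
                    C           M
  I             3.414      0.5321
  C            -1.111       3.333
  E             2.303       3.865
  solve Keq expr → x = 1.111; check Q = 25.08
Then remove 0.5139 M of M.
Step 2:
                    C           M
  I             2.303       3.352
  C           -0.1439      0.4317
  E             2.159       3.783
  solve Keq expr → x = 0.1439; check Q = 25.08

Direction: forward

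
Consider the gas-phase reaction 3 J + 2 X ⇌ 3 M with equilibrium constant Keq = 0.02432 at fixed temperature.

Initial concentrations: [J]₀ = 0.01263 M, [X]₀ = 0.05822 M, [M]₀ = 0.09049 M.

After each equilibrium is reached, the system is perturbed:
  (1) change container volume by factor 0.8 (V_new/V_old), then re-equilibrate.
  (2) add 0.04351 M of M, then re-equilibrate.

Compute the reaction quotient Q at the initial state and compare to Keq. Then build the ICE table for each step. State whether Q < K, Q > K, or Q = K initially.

Q₀ = 1.0850e+05; Q > K (proceeds reverse)

Q₀ = 1.0850e+05 vs Keq = 0.02432 ⇒ Q>K, reverse
Step 1:
                    J           X           M
  Initial     0.01263     0.05822     0.09049
  Change      0.08391     0.05594    -0.08391
  Equil       0.09654      0.1142    0.006582
  solve Keq expr → x = -0.02797; check Q = 0.02432
Then change container volume by factor 0.8 (V_new/V_old).
Step 2:
                    J           X           M
  Initial      0.1207      0.1427    0.008228
  Change     -0.00119 -7.9361e-04     0.00119
  Equil        0.1195      0.1419    0.009418
  solve Keq expr → x = 3.9680e-04; check Q = 0.02432
Then add 0.04351 M of M.
Step 3:
                    J           X           M
  Initial      0.1195      0.1419     0.05293
  Change      0.03896     0.02597    -0.03896
  Equil        0.1584      0.1679     0.01397
  solve Keq expr → x = -0.01299; check Q = 0.02432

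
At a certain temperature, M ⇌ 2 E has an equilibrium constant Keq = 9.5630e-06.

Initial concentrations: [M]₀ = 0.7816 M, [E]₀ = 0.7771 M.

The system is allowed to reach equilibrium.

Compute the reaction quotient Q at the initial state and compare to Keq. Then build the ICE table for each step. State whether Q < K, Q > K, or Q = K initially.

Q₀ = 0.7726 vs Keq = 9.5630e-06 ⇒ Q>K, reverse
Step 1:
                    M           E
  Initial      0.7816      0.7771
  Change       0.3869     -0.7738
  Equil         1.168    0.003343
  solve Keq expr → x = -0.3869; check Q = 9.5630e-06

Q₀ = 0.7726; Q > K (proceeds reverse)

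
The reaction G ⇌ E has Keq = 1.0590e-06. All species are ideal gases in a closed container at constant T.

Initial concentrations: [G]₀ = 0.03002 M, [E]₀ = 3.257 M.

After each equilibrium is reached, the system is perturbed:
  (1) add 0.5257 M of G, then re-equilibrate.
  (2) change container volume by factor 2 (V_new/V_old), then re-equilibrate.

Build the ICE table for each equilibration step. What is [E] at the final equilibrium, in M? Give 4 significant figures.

Q₀ = 108.5 vs Keq = 1.0590e-06 ⇒ Q>K, reverse
Step 1:
                    G           E
  Initial     0.03002       3.257
  Change        3.257      -3.257
  Equil         3.287  3.4810e-06
  solve Keq expr → x = -3.257; check Q = 1.0590e-06
Then add 0.5257 M of G.
Step 2:
                    G           E
  Initial       3.813  3.4810e-06
  Change  -5.5672e-07  5.5672e-07
  Equil         3.813  4.0377e-06
  solve Keq expr → x = 5.5672e-07; check Q = 1.0590e-06
Then change container volume by factor 2 (V_new/V_old).
Step 3:
                    G           E
  Initial       1.906  2.0188e-06
  Change            0           0
  Equil         1.906  2.0188e-06
  solve Keq expr → x = 0; check Q = 1.0590e-06

[E]_eq = 2.0188e-06 M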